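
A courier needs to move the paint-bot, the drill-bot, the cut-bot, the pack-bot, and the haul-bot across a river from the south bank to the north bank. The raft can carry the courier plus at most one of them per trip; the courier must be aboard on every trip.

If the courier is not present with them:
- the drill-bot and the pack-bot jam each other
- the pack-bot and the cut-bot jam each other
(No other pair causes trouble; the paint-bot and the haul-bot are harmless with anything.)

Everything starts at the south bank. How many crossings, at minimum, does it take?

11

Counting alone: the courier can take at most 1 across per trip to the north bank, so moving all 5 needs at least 5 loaded trips out, with a return between consecutive ones — at least 9 crossings.
The safety rule pushes this higher. Following every safe sequence of crossings, the most of the 5 that can be at the north bank as the raft arrives there on crossing 9 is 4 — never all 5.
So no plan with fewer than 11 crossings exists, and this one achieves 11:
1. Courier goes to the north bank with the pack-bot.
2. Courier goes back to the south bank alone.
3. Courier goes to the north bank with the paint-bot.
4. Courier goes back to the south bank alone.
5. Courier goes to the north bank with the drill-bot.
6. Courier goes back to the south bank with the pack-bot.
7. Courier goes to the north bank with the cut-bot.
8. Courier goes back to the south bank alone.
9. Courier goes to the north bank with the haul-bot.
10. Courier goes back to the south bank alone.
11. Courier goes to the north bank with the pack-bot.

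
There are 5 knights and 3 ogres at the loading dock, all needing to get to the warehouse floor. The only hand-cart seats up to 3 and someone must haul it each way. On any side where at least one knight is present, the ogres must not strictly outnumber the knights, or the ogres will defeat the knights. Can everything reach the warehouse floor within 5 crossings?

No

Counting alone: each trip to the warehouse floor takes at most 3 across and each return brings at least 1 back, so after t trips out (and t−1 returns) at most 3t − (t−1) of the 8 are across; that first reaches 8 at t = 4, so at least 7 crossings are needed.
Since 5 < 7, 5 crossings cannot be enough. (The shortest complete plan in fact takes 7:)
1. 2 ogres → the warehouse floor.  (the loading dock: 5K 1O; the warehouse floor: 0K 2O)
2. 1 ogre ← the loading dock.  (the loading dock: 5K 2O; the warehouse floor: 0K 1O)
3. 2 knights and 1 ogre → the warehouse floor.  (the loading dock: 3K 1O; the warehouse floor: 2K 2O)
4. 1 ogre ← the loading dock.  (the loading dock: 3K 2O; the warehouse floor: 2K 1O)
5. 1 knight and 2 ogres → the warehouse floor.  (the loading dock: 2K 0O; the warehouse floor: 3K 3O)
6. 1 ogre ← the loading dock.  (the loading dock: 2K 1O; the warehouse floor: 3K 2O)
7. 2 knights and 1 ogre → the warehouse floor.  (the loading dock: 0K 0O; the warehouse floor: 5K 3O)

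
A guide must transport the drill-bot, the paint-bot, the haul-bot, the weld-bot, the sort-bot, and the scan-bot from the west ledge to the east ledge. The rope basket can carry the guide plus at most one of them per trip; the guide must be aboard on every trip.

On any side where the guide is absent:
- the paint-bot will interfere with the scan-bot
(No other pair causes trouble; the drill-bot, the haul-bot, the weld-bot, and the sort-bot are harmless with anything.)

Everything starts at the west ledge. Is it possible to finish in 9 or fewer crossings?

No

Counting alone: the guide can take at most 1 across per trip to the east ledge, so moving all 6 needs at least 6 loaded trips out, with a return between consecutive ones — at least 11 crossings.
Since 9 < 11, 9 crossings cannot be enough. (The shortest complete plan in fact takes 11:)
1. Guide goes to the east ledge with the paint-bot.  [the west ledge: the drill-bot, the haul-bot, the scan-bot, the sort-bot, the weld-bot | the east ledge: the paint-bot]
2. Guide goes back to the west ledge alone.  [the west ledge: the drill-bot, the haul-bot, the scan-bot, the sort-bot, the weld-bot | the east ledge: the paint-bot]
3. Guide goes to the east ledge with the drill-bot.  [the west ledge: the haul-bot, the scan-bot, the sort-bot, the weld-bot | the east ledge: the drill-bot, the paint-bot]
4. Guide goes back to the west ledge alone.  [the west ledge: the haul-bot, the scan-bot, the sort-bot, the weld-bot | the east ledge: the drill-bot, the paint-bot]
5. Guide goes to the east ledge with the haul-bot.  [the west ledge: the scan-bot, the sort-bot, the weld-bot | the east ledge: the drill-bot, the haul-bot, the paint-bot]
6. Guide goes back to the west ledge alone.  [the west ledge: the scan-bot, the sort-bot, the weld-bot | the east ledge: the drill-bot, the haul-bot, the paint-bot]
7. Guide goes to the east ledge with the weld-bot.  [the west ledge: the scan-bot, the sort-bot | the east ledge: the drill-bot, the haul-bot, the paint-bot, the weld-bot]
8. Guide goes back to the west ledge alone.  [the west ledge: the scan-bot, the sort-bot | the east ledge: the drill-bot, the haul-bot, the paint-bot, the weld-bot]
9. Guide goes to the east ledge with the sort-bot.  [the west ledge: the scan-bot | the east ledge: the drill-bot, the haul-bot, the paint-bot, the sort-bot, the weld-bot]
10. Guide goes back to the west ledge alone.  [the west ledge: the scan-bot | the east ledge: the drill-bot, the haul-bot, the paint-bot, the sort-bot, the weld-bot]
11. Guide goes to the east ledge with the scan-bot.  [the west ledge: — | the east ledge: the drill-bot, the haul-bot, the paint-bot, the scan-bot, the sort-bot, the weld-bot]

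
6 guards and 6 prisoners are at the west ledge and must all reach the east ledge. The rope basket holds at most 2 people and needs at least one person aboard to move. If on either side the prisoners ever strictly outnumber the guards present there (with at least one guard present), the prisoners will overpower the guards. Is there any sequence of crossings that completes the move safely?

No

Following every safe sequence of crossings from the start, the most of the 12 that can be at the east ledge as the rope basket arrives there on crossings 1, 3, 5, 7, 9 is 2, 3, 4, 5, 6 respectively; the best ever achieved is 6 of 12.
From crossing 11 on, no configuration arises that was not already reachable earlier: only 15 distinct safe configurations (who is on which side, and where the rope basket is) can ever be reached, none of them has everyone across, and every continuation just revisits them. They are: 0 guards + 0 prisoners across (rope basket back at the start); 0 guards + 1 prisoner across (rope basket there); 0 guards + 1 prisoner across (rope basket back at the start); 0 guards + 2 prisoners across (rope basket there); 0 guards + 2 prisoners across (rope basket back at the start); 0 guards + 3 prisoners across (rope basket there); 0 guards + 3 prisoners across (rope basket back at the start); 0 guards + 4 prisoners across (rope basket there); 0 guards + 4 prisoners across (rope basket back at the start); 0 guards + 5 prisoners across (rope basket there); 0 guards + 5 prisoners across (rope basket back at the start); 0 guards + 6 prisoners across (rope basket there); 1 guard + 1 prisoner across (rope basket there); 1 guard + 1 prisoner across (rope basket back at the start); 2 guards + 2 prisoners across (rope basket there). So no valid plan exists.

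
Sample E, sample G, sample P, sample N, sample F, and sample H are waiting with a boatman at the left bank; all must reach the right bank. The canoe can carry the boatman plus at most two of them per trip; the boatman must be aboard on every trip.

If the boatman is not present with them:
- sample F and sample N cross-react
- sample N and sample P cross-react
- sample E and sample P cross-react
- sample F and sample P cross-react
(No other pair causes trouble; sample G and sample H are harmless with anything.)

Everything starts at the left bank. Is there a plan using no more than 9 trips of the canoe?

Yes

Yes — this plan uses 9 crossings (≤ 9):
1. Boatman goes to the right bank with sample N and sample P.
2. Boatman goes back to the left bank with sample P.
3. Boatman goes to the right bank with sample E and sample P.
4. Boatman goes back to the left bank with sample P.
5. Boatman goes to the right bank with sample G and sample P.
6. Boatman goes back to the left bank with sample P.
7. Boatman goes to the right bank with sample H and sample P.
8. Boatman goes back to the left bank with sample P.
9. Boatman goes to the right bank with sample F and sample P.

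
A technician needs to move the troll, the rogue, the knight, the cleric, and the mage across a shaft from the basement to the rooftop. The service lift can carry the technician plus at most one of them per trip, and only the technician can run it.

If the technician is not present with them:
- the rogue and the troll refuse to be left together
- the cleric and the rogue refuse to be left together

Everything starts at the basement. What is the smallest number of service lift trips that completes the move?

11

Counting alone: the technician can take at most 1 across per trip to the rooftop, so moving all 5 needs at least 5 loaded trips out, with a return between consecutive ones — at least 9 crossings.
The safety rule pushes this higher. Following every safe sequence of crossings, the most of the 5 that can be at the rooftop as the service lift arrives there on crossing 9 is 4 — never all 5.
So no plan with fewer than 11 crossings exists, and this one achieves 11:
1. Technician goes to the rooftop with the rogue.  [the basement: the cleric, the knight, the mage, the troll | the rooftop: the rogue]
2. Technician goes back to the basement alone.  [the basement: the cleric, the knight, the mage, the troll | the rooftop: the rogue]
3. Technician goes to the rooftop with the troll.  [the basement: the cleric, the knight, the mage | the rooftop: the rogue, the troll]
4. Technician goes back to the basement with the rogue.  [the basement: the cleric, the knight, the mage, the rogue | the rooftop: the troll]
5. Technician goes to the rooftop with the cleric.  [the basement: the knight, the mage, the rogue | the rooftop: the cleric, the troll]
6. Technician goes back to the basement alone.  [the basement: the knight, the mage, the rogue | the rooftop: the cleric, the troll]
7. Technician goes to the rooftop with the knight.  [the basement: the mage, the rogue | the rooftop: the cleric, the knight, the troll]
8. Technician goes back to the basement alone.  [the basement: the mage, the rogue | the rooftop: the cleric, the knight, the troll]
9. Technician goes to the rooftop with the mage.  [the basement: the rogue | the rooftop: the cleric, the knight, the mage, the troll]
10. Technician goes back to the basement alone.  [the basement: the rogue | the rooftop: the cleric, the knight, the mage, the troll]
11. Technician goes to the rooftop with the rogue.  [the basement: — | the rooftop: the cleric, the knight, the mage, the rogue, the troll]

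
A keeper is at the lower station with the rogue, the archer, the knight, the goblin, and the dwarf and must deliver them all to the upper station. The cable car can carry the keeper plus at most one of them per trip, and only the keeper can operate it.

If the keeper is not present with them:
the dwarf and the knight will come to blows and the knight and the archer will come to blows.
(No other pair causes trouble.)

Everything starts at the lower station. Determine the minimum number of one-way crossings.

11

Counting alone: the keeper can take at most 1 across per trip to the upper station, so moving all 5 needs at least 5 loaded trips out, with a return between consecutive ones — at least 9 crossings.
The safety rule pushes this higher. Following every safe sequence of crossings, the most of the 5 that can be at the upper station as the cable car arrives there on crossing 9 is 4 — never all 5.
So no plan with fewer than 11 crossings exists, and this one achieves 11:
1. Keeper goes to the upper station with the knight.
2. Keeper goes back to the lower station alone.
3. Keeper goes to the upper station with the rogue.
4. Keeper goes back to the lower station alone.
5. Keeper goes to the upper station with the archer.
6. Keeper goes back to the lower station with the knight.
7. Keeper goes to the upper station with the dwarf.
8. Keeper goes back to the lower station alone.
9. Keeper goes to the upper station with the goblin.
10. Keeper goes back to the lower station alone.
11. Keeper goes to the upper station with the knight.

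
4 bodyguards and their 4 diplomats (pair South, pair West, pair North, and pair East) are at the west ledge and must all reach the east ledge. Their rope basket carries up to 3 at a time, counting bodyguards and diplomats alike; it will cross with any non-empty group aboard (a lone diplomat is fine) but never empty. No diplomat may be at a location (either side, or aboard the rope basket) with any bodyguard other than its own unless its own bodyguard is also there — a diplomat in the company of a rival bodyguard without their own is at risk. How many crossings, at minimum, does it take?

9

Counting alone: each trip to the east ledge takes at most 3 across and each return brings at least 1 back, so after t trips out (and t−1 returns) at most 3t − (t−1) of the 8 are across; that first reaches 8 at t = 4, so at least 7 crossings are needed.
The safety rule pushes this higher. Following every safe sequence of crossings, the most of the 8 that can be at the east ledge as the rope basket arrives there on crossing 7 is 7 — never all 8.
So no plan with fewer than 9 crossings exists, and this one achieves 9:
1. bodyguard South and diplomat South cross → the east ledge.
2. bodyguard South crosses ← the west ledge.
3. bodyguard South, bodyguard West, and diplomat West cross → the east ledge.
4. bodyguard South and diplomat South cross ← the west ledge.
5. bodyguard East, bodyguard North, and bodyguard South cross → the east ledge.
6. diplomat West crosses ← the west ledge.
7. diplomat South and diplomat West cross → the east ledge.
8. diplomat South crosses ← the west ledge.
9. diplomat East, diplomat North, and diplomat South cross → the east ledge.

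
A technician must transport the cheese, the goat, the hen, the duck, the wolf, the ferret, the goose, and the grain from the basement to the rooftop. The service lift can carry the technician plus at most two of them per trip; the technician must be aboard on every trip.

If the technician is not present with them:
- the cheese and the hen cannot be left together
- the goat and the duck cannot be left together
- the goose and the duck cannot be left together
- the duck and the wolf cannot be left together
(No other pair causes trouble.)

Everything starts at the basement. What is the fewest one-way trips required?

Counting alone: the technician can take at most 2 across per trip to the rooftop, so moving all 8 needs at least 4 loaded trips out, with a return between consecutive ones — at least 7 crossings.
The safety rule pushes this higher. Following every safe sequence of crossings, the most of the 8 that can be at the rooftop as the service lift arrives there on crossing 7 is 7 — never all 8.
So no plan with fewer than 9 crossings exists, and this one achieves 9:
1. Technician goes to the rooftop with the cheese and the duck.
2. Technician goes back to the basement alone.
3. Technician goes to the rooftop with the goat.
4. Technician goes back to the basement with the duck.
5. Technician goes to the rooftop with the goose and the wolf.
6. Technician goes back to the basement alone.
7. Technician goes to the rooftop with the ferret and the grain.
8. Technician goes back to the basement alone.
9. Technician goes to the rooftop with the duck and the hen.

9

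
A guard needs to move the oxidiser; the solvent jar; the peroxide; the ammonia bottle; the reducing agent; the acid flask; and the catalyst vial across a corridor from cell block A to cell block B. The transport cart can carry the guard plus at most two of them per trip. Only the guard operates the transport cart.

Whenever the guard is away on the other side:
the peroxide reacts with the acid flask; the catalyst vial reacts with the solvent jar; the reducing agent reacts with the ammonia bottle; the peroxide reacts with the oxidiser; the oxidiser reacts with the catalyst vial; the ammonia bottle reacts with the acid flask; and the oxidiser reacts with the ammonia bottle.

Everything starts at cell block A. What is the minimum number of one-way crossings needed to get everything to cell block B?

Whatever the first load, the items left behind include a forbidden pair without the guard. No opening move is safe, so no plan exists.

impossible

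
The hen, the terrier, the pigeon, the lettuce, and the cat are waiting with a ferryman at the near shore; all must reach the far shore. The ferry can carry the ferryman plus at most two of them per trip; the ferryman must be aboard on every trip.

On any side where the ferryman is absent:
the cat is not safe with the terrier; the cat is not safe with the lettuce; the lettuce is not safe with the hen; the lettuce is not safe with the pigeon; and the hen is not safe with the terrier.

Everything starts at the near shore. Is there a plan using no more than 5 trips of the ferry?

Counting alone: the ferryman can take at most 2 across per trip to the far shore, so moving all 5 needs at least 3 loaded trips out, with a return between consecutive ones — at least 5 crossings.
The safety rule pushes this higher. Following every safe sequence of crossings, the most of the 5 that can be at the far shore as the ferry arrives there on crossing 5 is 4 — never all 5.
So the move cannot be finished within 5 crossings. (The shortest complete plan takes 7:)
1. Ferryman goes to the far shore with the lettuce and the terrier.
2. Ferryman goes back to the near shore alone.
3. Ferryman goes to the far shore with the hen.
4. Ferryman goes back to the near shore with the lettuce and the terrier.
5. Ferryman goes to the far shore with the cat and the pigeon.
6. Ferryman goes back to the near shore alone.
7. Ferryman goes to the far shore with the lettuce and the terrier.

No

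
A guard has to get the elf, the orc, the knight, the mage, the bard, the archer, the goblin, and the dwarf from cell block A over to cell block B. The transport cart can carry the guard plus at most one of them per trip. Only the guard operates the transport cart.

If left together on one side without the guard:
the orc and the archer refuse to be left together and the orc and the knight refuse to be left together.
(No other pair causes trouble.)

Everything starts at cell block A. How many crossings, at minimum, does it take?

Counting alone: the guard can take at most 1 across per trip to cell block B, so moving all 8 needs at least 8 loaded trips out, with a return between consecutive ones — at least 15 crossings.
The safety rule pushes this higher. Following every safe sequence of crossings, the most of the 8 that can be at cell block B as the transport cart arrives there on crossing 15 is 7 — never all 8.
So no plan with fewer than 17 crossings exists, and this one achieves 17:
1. Guard goes to cell block B with the orc.
2. Guard goes back to cell block A alone.
3. Guard goes to cell block B with the elf.
4. Guard goes back to cell block A alone.
5. Guard goes to cell block B with the knight.
6. Guard goes back to cell block A with the orc.
7. Guard goes to cell block B with the archer.
8. Guard goes back to cell block A alone.
9. Guard goes to cell block B with the mage.
10. Guard goes back to cell block A alone.
11. Guard goes to cell block B with the bard.
12. Guard goes back to cell block A alone.
13. Guard goes to cell block B with the goblin.
14. Guard goes back to cell block A alone.
15. Guard goes to cell block B with the dwarf.
16. Guard goes back to cell block A alone.
17. Guard goes to cell block B with the orc.

17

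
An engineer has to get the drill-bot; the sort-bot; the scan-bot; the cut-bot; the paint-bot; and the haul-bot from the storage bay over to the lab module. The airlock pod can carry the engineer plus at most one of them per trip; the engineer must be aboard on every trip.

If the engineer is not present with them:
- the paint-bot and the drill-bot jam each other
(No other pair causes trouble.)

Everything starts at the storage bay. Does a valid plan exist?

1. Engineer goes to the lab module with the drill-bot.
2. Engineer goes back to the storage bay alone.
3. Engineer goes to the lab module with the sort-bot.
4. Engineer goes back to the storage bay alone.
5. Engineer goes to the lab module with the scan-bot.
6. Engineer goes back to the storage bay alone.
7. Engineer goes to the lab module with the cut-bot.
8. Engineer goes back to the storage bay alone.
9. Engineer goes to the lab module with the haul-bot.
10. Engineer goes back to the storage bay alone.
11. Engineer goes to the lab module with the paint-bot.

Yes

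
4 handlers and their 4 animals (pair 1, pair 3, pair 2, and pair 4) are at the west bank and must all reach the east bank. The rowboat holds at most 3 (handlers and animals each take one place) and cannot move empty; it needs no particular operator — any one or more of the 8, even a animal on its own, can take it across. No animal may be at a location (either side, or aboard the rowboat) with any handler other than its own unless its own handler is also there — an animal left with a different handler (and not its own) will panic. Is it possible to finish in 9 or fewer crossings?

Yes — this plan uses 9 crossings (≤ 9):
1. animal 1 and handler 1 cross → the east bank.
2. handler 1 crosses ← the west bank.
3. animal 3, handler 1, and handler 3 cross → the east bank.
4. animal 1 and handler 1 cross ← the west bank.
5. handler 1, handler 2, and handler 4 cross → the east bank.
6. animal 3 crosses ← the west bank.
7. animal 1 and animal 3 cross → the east bank.
8. animal 1 crosses ← the west bank.
9. animal 1, animal 2, and animal 4 cross → the east bank.

Yes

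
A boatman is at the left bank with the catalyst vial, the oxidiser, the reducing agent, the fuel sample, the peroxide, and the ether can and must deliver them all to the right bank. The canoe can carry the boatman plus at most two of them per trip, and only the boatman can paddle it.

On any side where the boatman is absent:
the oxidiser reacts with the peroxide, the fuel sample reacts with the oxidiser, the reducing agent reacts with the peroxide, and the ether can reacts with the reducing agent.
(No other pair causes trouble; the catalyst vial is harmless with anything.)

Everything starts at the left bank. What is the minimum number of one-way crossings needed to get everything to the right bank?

Counting alone: the boatman can take at most 2 across per trip to the right bank, so moving all 6 needs at least 3 loaded trips out, with a return between consecutive ones — at least 5 crossings.
The safety rule pushes this higher. Following every safe sequence of crossings, the most of the 6 that can be at the right bank as the canoe arrives there on crossing 5 is 5 — never all 6.
So no plan with fewer than 7 crossings exists, and this one achieves 7:
1. Boatman goes to the right bank with the oxidiser and the reducing agent.  [the left bank: the catalyst vial, the ether can, the fuel sample, the peroxide | the right bank: the oxidiser, the reducing agent]
2. Boatman goes back to the left bank alone.  [the left bank: the catalyst vial, the ether can, the fuel sample, the peroxide | the right bank: the oxidiser, the reducing agent]
3. Boatman goes to the right bank with the catalyst vial and the fuel sample.  [the left bank: the ether can, the peroxide | the right bank: the catalyst vial, the fuel sample, the oxidiser, the reducing agent]
4. Boatman goes back to the left bank with the oxidiser.  [the left bank: the ether can, the oxidiser, the peroxide | the right bank: the catalyst vial, the fuel sample, the reducing agent]
5. Boatman goes to the right bank with the ether can and the peroxide.  [the left bank: the oxidiser | the right bank: the catalyst vial, the ether can, the fuel sample, the peroxide, the reducing agent]
6. Boatman goes back to the left bank with the reducing agent.  [the left bank: the oxidiser, the reducing agent | the right bank: the catalyst vial, the ether can, the fuel sample, the peroxide]
7. Boatman goes to the right bank with the oxidiser and the reducing agent.  [the left bank: — | the right bank: the catalyst vial, the ether can, the fuel sample, the oxidiser, the peroxide, the reducing agent]

7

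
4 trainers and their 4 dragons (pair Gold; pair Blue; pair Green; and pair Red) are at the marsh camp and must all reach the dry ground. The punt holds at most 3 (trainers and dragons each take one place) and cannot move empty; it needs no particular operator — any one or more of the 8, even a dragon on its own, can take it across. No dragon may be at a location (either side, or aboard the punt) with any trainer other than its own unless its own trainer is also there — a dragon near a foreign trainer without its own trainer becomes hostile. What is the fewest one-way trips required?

9

Counting alone: each trip to the dry ground takes at most 3 across and each return brings at least 1 back, so after t trips out (and t−1 returns) at most 3t − (t−1) of the 8 are across; that first reaches 8 at t = 4, so at least 7 crossings are needed.
The safety rule pushes this higher. Following every safe sequence of crossings, the most of the 8 that can be at the dry ground as the punt arrives there on crossing 7 is 7 — never all 8.
So no plan with fewer than 9 crossings exists, and this one achieves 9:
1. dragon Gold and trainer Gold cross → the dry ground.
2. trainer Gold crosses ← the marsh camp.
3. dragon Blue, trainer Blue, and trainer Gold cross → the dry ground.
4. dragon Gold and trainer Gold cross ← the marsh camp.
5. trainer Gold, trainer Green, and trainer Red cross → the dry ground.
6. dragon Blue crosses ← the marsh camp.
7. dragon Blue and dragon Gold cross → the dry ground.
8. dragon Gold crosses ← the marsh camp.
9. dragon Gold, dragon Green, and dragon Red cross → the dry ground.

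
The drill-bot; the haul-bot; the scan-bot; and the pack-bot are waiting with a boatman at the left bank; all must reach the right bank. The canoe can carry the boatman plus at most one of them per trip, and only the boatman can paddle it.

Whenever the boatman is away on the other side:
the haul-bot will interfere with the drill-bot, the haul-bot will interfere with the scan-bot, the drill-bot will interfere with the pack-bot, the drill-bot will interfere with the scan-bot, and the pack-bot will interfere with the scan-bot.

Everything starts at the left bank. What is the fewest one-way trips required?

Whatever the first load, the items left behind include a forbidden pair without the boatman. No opening move is safe, so no plan exists.

impossible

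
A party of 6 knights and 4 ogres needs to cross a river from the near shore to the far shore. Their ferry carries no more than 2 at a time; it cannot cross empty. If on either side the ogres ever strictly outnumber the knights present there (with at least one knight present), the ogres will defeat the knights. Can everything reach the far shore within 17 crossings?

Yes — this plan uses 17 crossings (≤ 17):
1. 2 ogres → the far shore.  (the near shore: 6K 2O; the far shore: 0K 2O)
2. 1 ogre ← the near shore.  (the near shore: 6K 3O; the far shore: 0K 1O)
3. 2 ogres → the far shore.  (the near shore: 6K 1O; the far shore: 0K 3O)
4. 1 ogre ← the near shore.  (the near shore: 6K 2O; the far shore: 0K 2O)
5. 2 knights → the far shore.  (the near shore: 4K 2O; the far shore: 2K 2O)
6. 1 ogre ← the near shore.  (the near shore: 4K 3O; the far shore: 2K 1O)
7. 1 knight and 1 ogre → the far shore.  (the near shore: 3K 2O; the far shore: 3K 2O)
8. 1 ogre ← the near shore.  (the near shore: 3K 3O; the far shore: 3K 1O)
9. 2 ogres → the far shore.  (the near shore: 3K 1O; the far shore: 3K 3O)
10. 1 ogre ← the near shore.  (the near shore: 3K 2O; the far shore: 3K 2O)
11. 1 knight and 1 ogre → the far shore.  (the near shore: 2K 1O; the far shore: 4K 3O)
12. 1 ogre ← the near shore.  (the near shore: 2K 2O; the far shore: 4K 2O)
13. 2 ogres → the far shore.  (the near shore: 2K 0O; the far shore: 4K 4O)
14. 1 ogre ← the near shore.  (the near shore: 2K 1O; the far shore: 4K 3O)
15. 1 knight and 1 ogre → the far shore.  (the near shore: 1K 0O; the far shore: 5K 4O)
16. 1 ogre ← the near shore.  (the near shore: 1K 1O; the far shore: 5K 3O)
17. 1 knight and 1 ogre → the far shore.  (the near shore: 0K 0O; the far shore: 6K 4O)

Yes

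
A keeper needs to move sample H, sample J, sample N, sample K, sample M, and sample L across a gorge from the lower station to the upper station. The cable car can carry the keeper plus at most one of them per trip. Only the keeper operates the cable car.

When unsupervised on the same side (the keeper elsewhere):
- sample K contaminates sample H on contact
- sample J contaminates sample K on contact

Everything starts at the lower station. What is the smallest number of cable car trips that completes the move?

13

Counting alone: the keeper can take at most 1 across per trip to the upper station, so moving all 6 needs at least 6 loaded trips out, with a return between consecutive ones — at least 11 crossings.
The safety rule pushes this higher. Following every safe sequence of crossings, the most of the 6 that can be at the upper station as the cable car arrives there on crossing 11 is 5 — never all 6.
So no plan with fewer than 13 crossings exists, and this one achieves 13:
1. Keeper goes to the upper station with sample K.
2. Keeper goes back to the lower station alone.
3. Keeper goes to the upper station with sample H.
4. Keeper goes back to the lower station with sample K.
5. Keeper goes to the upper station with sample J.
6. Keeper goes back to the lower station alone.
7. Keeper goes to the upper station with sample N.
8. Keeper goes back to the lower station alone.
9. Keeper goes to the upper station with sample M.
10. Keeper goes back to the lower station alone.
11. Keeper goes to the upper station with sample L.
12. Keeper goes back to the lower station alone.
13. Keeper goes to the upper station with sample K.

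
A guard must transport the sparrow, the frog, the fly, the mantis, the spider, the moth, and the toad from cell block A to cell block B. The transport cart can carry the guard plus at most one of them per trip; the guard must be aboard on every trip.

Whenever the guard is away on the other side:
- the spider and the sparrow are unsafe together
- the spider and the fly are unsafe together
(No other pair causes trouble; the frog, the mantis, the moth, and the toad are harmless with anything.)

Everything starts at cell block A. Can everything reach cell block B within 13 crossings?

Counting alone: the guard can take at most 1 across per trip to cell block B, so moving all 7 needs at least 7 loaded trips out, with a return between consecutive ones — at least 13 crossings.
The safety rule pushes this higher. Following every safe sequence of crossings, the most of the 7 that can be at cell block B as the transport cart arrives there on crossing 13 is 6 — never all 7.
So the move cannot be finished within 13 crossings. (The shortest complete plan takes 15:)
1. Guard goes to cell block B with the spider.  [cell block A: the fly, the frog, the mantis, the moth, the sparrow, the toad | cell block B: the spider]
2. Guard goes back to cell block A alone.  [cell block A: the fly, the frog, the mantis, the moth, the sparrow, the toad | cell block B: the spider]
3. Guard goes to cell block B with the sparrow.  [cell block A: the fly, the frog, the mantis, the moth, the toad | cell block B: the sparrow, the spider]
4. Guard goes back to cell block A with the spider.  [cell block A: the fly, the frog, the mantis, the moth, the spider, the toad | cell block B: the sparrow]
5. Guard goes to cell block B with the fly.  [cell block A: the frog, the mantis, the moth, the spider, the toad | cell block B: the fly, the sparrow]
6. Guard goes back to cell block A alone.  [cell block A: the frog, the mantis, the moth, the spider, the toad | cell block B: the fly, the sparrow]
7. Guard goes to cell block B with the frog.  [cell block A: the mantis, the moth, the spider, the toad | cell block B: the fly, the frog, the sparrow]
8. Guard goes back to cell block A alone.  [cell block A: the mantis, the moth, the spider, the toad | cell block B: the fly, the frog, the sparrow]
9. Guard goes to cell block B with the mantis.  [cell block A: the moth, the spider, the toad | cell block B: the fly, the frog, the mantis, the sparrow]
10. Guard goes back to cell block A alone.  [cell block A: the moth, the spider, the toad | cell block B: the fly, the frog, the mantis, the sparrow]
11. Guard goes to cell block B with the moth.  [cell block A: the spider, the toad | cell block B: the fly, the frog, the mantis, the moth, the sparrow]
12. Guard goes back to cell block A alone.  [cell block A: the spider, the toad | cell block B: the fly, the frog, the mantis, the moth, the sparrow]
13. Guard goes to cell block B with the toad.  [cell block A: the spider | cell block B: the fly, the frog, the mantis, the moth, the sparrow, the toad]
14. Guard goes back to cell block A alone.  [cell block A: the spider | cell block B: the fly, the frog, the mantis, the moth, the sparrow, the toad]
15. Guard goes to cell block B with the spider.  [cell block A: — | cell block B: the fly, the frog, the mantis, the moth, the sparrow, the spider, the toad]

No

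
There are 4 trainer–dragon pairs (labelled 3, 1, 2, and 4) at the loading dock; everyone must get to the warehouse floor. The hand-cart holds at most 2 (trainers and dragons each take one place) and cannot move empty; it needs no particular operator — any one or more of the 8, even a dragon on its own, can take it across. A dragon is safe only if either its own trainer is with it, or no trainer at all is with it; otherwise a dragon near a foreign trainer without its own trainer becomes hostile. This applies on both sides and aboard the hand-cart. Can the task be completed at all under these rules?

No

Following every safe sequence of crossings from the start, the most of the 8 that can be at the warehouse floor as the hand-cart arrives there on crossings 1, 3, 5 is 2, 3, 4 respectively; the best ever achieved is 4 of 8.
From crossing 7 on, no configuration arises that was not already reachable earlier: only 44 distinct safe configurations (who is on which side, and where the hand-cart is) can ever be reached, none of them has everyone across, and every continuation just revisits them. So no valid plan exists.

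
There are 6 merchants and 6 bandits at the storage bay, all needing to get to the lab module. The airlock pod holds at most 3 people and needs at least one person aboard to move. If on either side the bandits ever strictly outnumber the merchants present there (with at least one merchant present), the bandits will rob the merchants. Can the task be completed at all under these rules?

No

Following every safe sequence of crossings from the start, the most of the 12 that can be at the lab module as the airlock pod arrives there on crossings 1, 3, 5 is 3, 5, 6 respectively; the best ever achieved is 6 of 12.
From crossing 7 on, no configuration arises that was not already reachable earlier: only 17 distinct safe configurations (who is on which side, and where the airlock pod is) can ever be reached, none of them has everyone across, and every continuation just revisits them. They are: 0 merchants + 0 bandits across (airlock pod back at the start); 0 merchants + 1 bandit across (airlock pod there); 0 merchants + 1 bandit across (airlock pod back at the start); 0 merchants + 2 bandits across (airlock pod there); 0 merchants + 2 bandits across (airlock pod back at the start); 0 merchants + 3 bandits across (airlock pod there); 0 merchants + 3 bandits across (airlock pod back at the start); 0 merchants + 4 bandits across (airlock pod there); 0 merchants + 4 bandits across (airlock pod back at the start); 0 merchants + 5 bandits across (airlock pod there); 0 merchants + 5 bandits across (airlock pod back at the start); 0 merchants + 6 bandits across (airlock pod there); 1 merchant + 1 bandit across (airlock pod there); 1 merchant + 1 bandit across (airlock pod back at the start); 2 merchants + 2 bandits across (airlock pod there); 2 merchants + 2 bandits across (airlock pod back at the start); 3 merchants + 3 bandits across (airlock pod there). So no valid plan exists.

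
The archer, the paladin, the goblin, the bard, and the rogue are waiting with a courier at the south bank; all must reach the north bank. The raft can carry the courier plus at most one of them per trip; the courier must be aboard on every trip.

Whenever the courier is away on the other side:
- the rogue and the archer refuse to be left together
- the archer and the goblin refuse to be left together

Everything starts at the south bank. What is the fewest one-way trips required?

11

Counting alone: the courier can take at most 1 across per trip to the north bank, so moving all 5 needs at least 5 loaded trips out, with a return between consecutive ones — at least 9 crossings.
The safety rule pushes this higher. Following every safe sequence of crossings, the most of the 5 that can be at the north bank as the raft arrives there on crossing 9 is 4 — never all 5.
So no plan with fewer than 11 crossings exists, and this one achieves 11:
1. Courier goes to the north bank with the archer.
2. Courier goes back to the south bank alone.
3. Courier goes to the north bank with the paladin.
4. Courier goes back to the south bank alone.
5. Courier goes to the north bank with the goblin.
6. Courier goes back to the south bank with the archer.
7. Courier goes to the north bank with the rogue.
8. Courier goes back to the south bank alone.
9. Courier goes to the north bank with the bard.
10. Courier goes back to the south bank alone.
11. Courier goes to the north bank with the archer.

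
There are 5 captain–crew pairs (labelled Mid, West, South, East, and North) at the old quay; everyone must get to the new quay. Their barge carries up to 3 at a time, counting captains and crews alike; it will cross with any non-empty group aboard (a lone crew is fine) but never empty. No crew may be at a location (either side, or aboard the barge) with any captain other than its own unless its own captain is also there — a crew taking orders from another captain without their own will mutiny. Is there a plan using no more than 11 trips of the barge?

Yes

Yes — this plan uses 11 crossings (≤ 11):
1. captain Mid and crew Mid cross → the new quay.
2. captain Mid crosses ← the old quay.
3. crew East, crew South, and crew West cross → the new quay.
4. crew Mid crosses ← the old quay.
5. captain East, captain South, and captain West cross → the new quay.
6. captain West and crew West cross ← the old quay.
7. captain Mid, captain North, and captain West cross → the new quay.
8. crew South crosses ← the old quay.
9. crew Mid and crew West cross → the new quay.
10. crew Mid crosses ← the old quay.
11. crew Mid, crew North, and crew South cross → the new quay.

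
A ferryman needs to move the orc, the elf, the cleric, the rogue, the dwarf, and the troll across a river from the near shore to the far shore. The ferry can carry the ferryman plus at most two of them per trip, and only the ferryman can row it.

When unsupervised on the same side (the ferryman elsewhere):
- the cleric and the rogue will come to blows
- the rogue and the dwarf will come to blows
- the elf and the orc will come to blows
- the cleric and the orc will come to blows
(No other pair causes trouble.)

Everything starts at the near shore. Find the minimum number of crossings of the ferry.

Counting alone: the ferryman can take at most 2 across per trip to the far shore, so moving all 6 needs at least 3 loaded trips out, with a return between consecutive ones — at least 5 crossings.
The safety rule pushes this higher. Following every safe sequence of crossings, the most of the 6 that can be at the far shore as the ferry arrives there on crossing 5 is 5 — never all 6.
So no plan with fewer than 7 crossings exists, and this one achieves 7:
1. Ferryman goes to the far shore with the orc and the rogue.  [the near shore: the cleric, the dwarf, the elf, the troll | the far shore: the orc, the rogue]
2. Ferryman goes back to the near shore alone.  [the near shore: the cleric, the dwarf, the elf, the troll | the far shore: the orc, the rogue]
3. Ferryman goes to the far shore with the cleric and the elf.  [the near shore: the dwarf, the troll | the far shore: the cleric, the elf, the orc, the rogue]
4. Ferryman goes back to the near shore with the orc and the rogue.  [the near shore: the dwarf, the orc, the rogue, the troll | the far shore: the cleric, the elf]
5. Ferryman goes to the far shore with the dwarf and the troll.  [the near shore: the orc, the rogue | the far shore: the cleric, the dwarf, the elf, the troll]
6. Ferryman goes back to the near shore alone.  [the near shore: the orc, the rogue | the far shore: the cleric, the dwarf, the elf, the troll]
7. Ferryman goes to the far shore with the orc and the rogue.  [the near shore: — | the far shore: the cleric, the dwarf, the elf, the orc, the rogue, the troll]

7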